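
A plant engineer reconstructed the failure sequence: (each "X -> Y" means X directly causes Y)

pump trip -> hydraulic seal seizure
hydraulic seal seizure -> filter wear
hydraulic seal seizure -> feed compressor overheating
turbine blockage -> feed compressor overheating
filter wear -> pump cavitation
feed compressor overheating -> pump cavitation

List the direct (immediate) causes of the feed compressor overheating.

the hydraulic seal seizure, the turbine blockage

Upstream contributors include the pump trip, but only the hydraulic seal seizure, the turbine blockage feed directly into the feed compressor overheating.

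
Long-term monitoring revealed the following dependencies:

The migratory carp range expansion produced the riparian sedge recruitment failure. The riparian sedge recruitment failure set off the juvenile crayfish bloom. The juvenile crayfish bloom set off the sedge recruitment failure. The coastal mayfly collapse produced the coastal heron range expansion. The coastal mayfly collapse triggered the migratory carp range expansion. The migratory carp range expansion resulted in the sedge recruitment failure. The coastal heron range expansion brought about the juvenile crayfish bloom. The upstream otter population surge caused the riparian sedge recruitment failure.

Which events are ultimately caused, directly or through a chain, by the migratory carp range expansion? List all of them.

the juvenile crayfish bloom, the riparian sedge recruitment failure, the sedge recruitment failure

Direct effects: the riparian sedge recruitment failure, the sedge recruitment failure.
2 steps out: the juvenile crayfish bloom.
Not reachable from it: the coastal mayfly collapse, the coastal heron range expansion, the upstream otter population surge.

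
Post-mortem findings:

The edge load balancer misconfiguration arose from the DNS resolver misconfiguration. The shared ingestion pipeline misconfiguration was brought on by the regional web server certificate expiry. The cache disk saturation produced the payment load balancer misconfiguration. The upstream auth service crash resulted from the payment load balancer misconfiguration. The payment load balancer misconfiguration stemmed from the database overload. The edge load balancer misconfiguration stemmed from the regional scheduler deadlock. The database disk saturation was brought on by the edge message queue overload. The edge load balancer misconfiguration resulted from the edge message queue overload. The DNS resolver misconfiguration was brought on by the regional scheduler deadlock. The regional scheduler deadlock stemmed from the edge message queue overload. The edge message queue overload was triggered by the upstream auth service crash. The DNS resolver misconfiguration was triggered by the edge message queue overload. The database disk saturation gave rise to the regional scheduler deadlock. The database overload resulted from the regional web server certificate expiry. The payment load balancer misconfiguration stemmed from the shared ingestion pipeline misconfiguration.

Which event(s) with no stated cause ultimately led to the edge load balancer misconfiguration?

the cache disk saturation, the regional web server certificate expiry

Tracing upstream from the edge load balancer misconfiguration: the edge load balancer misconfiguration ← the edge message queue overload ← the upstream auth service crash ← the payment load balancer misconfiguration ← the shared ingestion pipeline misconfiguration ← the regional web server certificate expiry.
A separate upstream branch: the edge load balancer misconfiguration ← the edge message queue overload ← the upstream auth service crash ← the payment load balancer misconfiguration ← the cache disk saturation.
Each of those chain origins has no stated cause.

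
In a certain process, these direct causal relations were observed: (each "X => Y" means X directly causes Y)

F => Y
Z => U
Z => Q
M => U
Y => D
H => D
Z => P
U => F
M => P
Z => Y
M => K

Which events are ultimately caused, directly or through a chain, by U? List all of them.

Direct effects: F.
2 steps out: Y.
3 steps out: D.
Not reachable from it: M, Z, Q, P, K, H.

D, F, Y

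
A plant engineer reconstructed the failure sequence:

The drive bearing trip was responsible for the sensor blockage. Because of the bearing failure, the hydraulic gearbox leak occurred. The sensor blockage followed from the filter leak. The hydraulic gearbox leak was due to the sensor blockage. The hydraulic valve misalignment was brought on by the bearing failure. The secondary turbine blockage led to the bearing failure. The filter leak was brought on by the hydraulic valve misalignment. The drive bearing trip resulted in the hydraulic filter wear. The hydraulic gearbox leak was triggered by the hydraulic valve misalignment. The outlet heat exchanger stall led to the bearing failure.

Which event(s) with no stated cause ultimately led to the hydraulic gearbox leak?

the drive bearing trip, the outlet heat exchanger stall, the secondary turbine blockage

Tracing upstream from the hydraulic gearbox leak: the hydraulic gearbox leak ← the sensor blockage ← the drive bearing trip.
A separate upstream branch: the hydraulic gearbox leak ← the bearing failure ← the outlet heat exchanger stall.
A separate upstream branch: the hydraulic gearbox leak ← the bearing failure ← the secondary turbine blockage.
Each of those chain origins has no stated cause.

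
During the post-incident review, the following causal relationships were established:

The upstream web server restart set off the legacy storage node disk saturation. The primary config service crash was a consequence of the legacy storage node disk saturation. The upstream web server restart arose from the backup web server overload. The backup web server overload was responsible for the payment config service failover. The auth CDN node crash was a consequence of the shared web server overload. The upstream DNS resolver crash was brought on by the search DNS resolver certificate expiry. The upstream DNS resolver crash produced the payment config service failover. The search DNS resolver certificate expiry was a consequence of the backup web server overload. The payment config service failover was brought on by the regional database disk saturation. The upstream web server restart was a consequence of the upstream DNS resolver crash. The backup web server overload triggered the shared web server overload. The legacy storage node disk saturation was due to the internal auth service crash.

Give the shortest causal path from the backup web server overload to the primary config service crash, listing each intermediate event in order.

the backup web server overload → the upstream web server restart
the upstream web server restart → the legacy storage node disk saturation
the legacy storage node disk saturation → the primary config service crash
Length: 3 steps.

the backup web server overload → the upstream web server restart → the legacy storage node disk saturation → the primary config service crash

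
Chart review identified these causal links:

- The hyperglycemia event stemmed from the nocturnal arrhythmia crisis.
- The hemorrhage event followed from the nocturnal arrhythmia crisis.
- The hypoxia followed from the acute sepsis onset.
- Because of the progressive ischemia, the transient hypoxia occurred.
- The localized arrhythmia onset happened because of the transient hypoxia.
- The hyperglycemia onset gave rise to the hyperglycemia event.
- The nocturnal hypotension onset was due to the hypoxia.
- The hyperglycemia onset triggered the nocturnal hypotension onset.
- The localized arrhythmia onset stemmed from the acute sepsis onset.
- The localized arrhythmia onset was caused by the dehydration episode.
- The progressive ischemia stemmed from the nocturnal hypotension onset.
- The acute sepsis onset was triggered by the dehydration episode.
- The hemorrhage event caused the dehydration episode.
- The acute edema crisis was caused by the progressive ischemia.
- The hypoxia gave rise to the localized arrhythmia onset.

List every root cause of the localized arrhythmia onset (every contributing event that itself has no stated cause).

the hyperglycemia onset, the nocturnal arrhythmia crisis

Tracing upstream from the localized arrhythmia onset: the localized arrhythmia onset ← the dehydration episode ← the hemorrhage event ← the nocturnal arrhythmia crisis.
A separate upstream branch: the localized arrhythmia onset ← the transient hypoxia ← the progressive ischemia ← the nocturnal hypotension onset ← the hyperglycemia onset.
Each of those chain origins has no stated cause.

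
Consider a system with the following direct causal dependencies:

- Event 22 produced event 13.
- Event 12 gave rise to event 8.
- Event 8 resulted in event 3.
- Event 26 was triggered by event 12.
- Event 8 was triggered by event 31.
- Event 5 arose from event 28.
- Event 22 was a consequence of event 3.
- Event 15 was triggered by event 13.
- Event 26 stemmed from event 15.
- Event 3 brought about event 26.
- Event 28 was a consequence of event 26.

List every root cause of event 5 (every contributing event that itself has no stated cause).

Tracing upstream from event 5: event 5 ← event 28 ← event 26 ← event 3 ← event 8 ← event 31.
A separate upstream branch: event 5 ← event 28 ← event 26 ← event 12.
Each of those chain origins has no stated cause.

event 12, event 31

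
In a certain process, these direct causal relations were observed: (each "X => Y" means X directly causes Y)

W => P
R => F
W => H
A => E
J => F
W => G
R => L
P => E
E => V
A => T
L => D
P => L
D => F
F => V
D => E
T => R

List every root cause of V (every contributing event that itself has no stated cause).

Tracing upstream from V: V ← E ← P ← W.
A separate upstream branch: V ← E ← A.
A separate upstream branch: V ← F ← J.
Each of those chain origins has no stated cause.

A, J, W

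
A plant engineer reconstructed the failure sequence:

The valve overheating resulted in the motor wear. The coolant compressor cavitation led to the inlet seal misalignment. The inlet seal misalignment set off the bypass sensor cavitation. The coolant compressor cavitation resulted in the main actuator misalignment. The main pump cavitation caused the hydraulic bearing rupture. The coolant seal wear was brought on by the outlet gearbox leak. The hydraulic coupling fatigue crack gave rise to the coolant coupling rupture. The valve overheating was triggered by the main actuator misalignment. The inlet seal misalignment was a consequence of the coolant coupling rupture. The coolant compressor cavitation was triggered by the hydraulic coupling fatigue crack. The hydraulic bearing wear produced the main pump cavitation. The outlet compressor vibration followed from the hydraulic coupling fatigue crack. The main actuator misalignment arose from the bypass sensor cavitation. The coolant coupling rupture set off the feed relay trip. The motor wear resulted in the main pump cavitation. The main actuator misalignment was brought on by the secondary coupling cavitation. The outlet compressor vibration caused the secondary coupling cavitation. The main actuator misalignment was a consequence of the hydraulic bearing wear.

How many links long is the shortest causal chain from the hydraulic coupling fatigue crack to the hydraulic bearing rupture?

6

Shortest chain: the hydraulic coupling fatigue crack → the coolant compressor cavitation → the main actuator misalignment → the valve overheating → the motor wear → the main pump cavitation → the hydraulic bearing rupture.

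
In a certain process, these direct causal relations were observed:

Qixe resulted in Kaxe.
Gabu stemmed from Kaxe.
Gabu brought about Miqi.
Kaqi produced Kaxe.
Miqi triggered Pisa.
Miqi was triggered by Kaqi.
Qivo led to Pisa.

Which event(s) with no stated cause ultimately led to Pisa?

Kaqi, Qivo, Qixe

Tracing upstream from Pisa: Pisa ← Miqi ← Kaqi.
A separate upstream branch: Pisa ← Qivo.
A separate upstream branch: Pisa ← Miqi ← Gabu ← Kaxe ← Qixe.
Each of those chain origins has no stated cause.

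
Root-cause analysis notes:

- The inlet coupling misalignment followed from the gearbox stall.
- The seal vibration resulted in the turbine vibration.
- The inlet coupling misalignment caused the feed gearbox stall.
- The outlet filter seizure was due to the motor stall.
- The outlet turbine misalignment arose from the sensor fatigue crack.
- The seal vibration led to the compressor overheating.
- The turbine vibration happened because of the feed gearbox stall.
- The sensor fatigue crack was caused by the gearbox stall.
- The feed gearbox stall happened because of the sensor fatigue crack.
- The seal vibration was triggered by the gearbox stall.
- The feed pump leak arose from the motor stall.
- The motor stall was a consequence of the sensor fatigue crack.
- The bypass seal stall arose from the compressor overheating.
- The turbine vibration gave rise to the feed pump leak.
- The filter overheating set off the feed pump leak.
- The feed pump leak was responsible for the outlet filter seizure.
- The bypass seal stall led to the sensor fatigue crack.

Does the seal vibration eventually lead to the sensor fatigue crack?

Yes

There is a causal chain: the seal vibration → the compressor overheating → the bypass seal stall → the sensor fatigue crack.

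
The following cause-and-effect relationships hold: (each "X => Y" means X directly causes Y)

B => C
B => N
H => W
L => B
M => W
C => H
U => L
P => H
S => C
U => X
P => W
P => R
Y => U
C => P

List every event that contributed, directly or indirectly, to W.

B, C, H, L, M, P, S, U, Y

Immediate causes of W: P, H, M.
Further upstream: Y, S, U, L, B, C.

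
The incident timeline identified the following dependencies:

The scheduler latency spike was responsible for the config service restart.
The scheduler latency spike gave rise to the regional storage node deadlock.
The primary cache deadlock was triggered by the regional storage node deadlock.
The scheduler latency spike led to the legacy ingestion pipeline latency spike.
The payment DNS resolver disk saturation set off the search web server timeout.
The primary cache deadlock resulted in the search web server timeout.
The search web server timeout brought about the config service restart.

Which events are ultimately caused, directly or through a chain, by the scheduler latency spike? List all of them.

Direct effects: the legacy ingestion pipeline latency spike, the regional storage node deadlock, the config service restart.
2 steps out: the primary cache deadlock.
3 steps out: the search web server timeout.
Not reachable from it: the payment DNS resolver disk saturation.

the config service restart, the legacy ingestion pipeline latency spike, the primary cache deadlock, the regional storage node deadlock, the search web server timeout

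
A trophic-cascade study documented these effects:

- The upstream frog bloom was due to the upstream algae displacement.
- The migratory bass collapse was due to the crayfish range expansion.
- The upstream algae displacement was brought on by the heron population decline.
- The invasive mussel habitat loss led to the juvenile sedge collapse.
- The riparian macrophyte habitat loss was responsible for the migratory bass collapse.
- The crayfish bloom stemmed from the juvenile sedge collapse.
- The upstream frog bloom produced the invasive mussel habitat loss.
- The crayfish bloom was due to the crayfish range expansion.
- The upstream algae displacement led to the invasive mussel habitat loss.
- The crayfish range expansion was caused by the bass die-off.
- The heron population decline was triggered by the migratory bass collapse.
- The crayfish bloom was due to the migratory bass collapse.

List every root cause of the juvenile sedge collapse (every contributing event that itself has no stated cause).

the bass die-off, the riparian macrophyte habitat loss

Tracing upstream from the juvenile sedge collapse: the juvenile sedge collapse ← the invasive mussel habitat loss ← the upstream algae displacement ← the heron population decline ← the migratory bass collapse ← the crayfish range expansion ← the bass die-off.
A separate upstream branch: the juvenile sedge collapse ← the invasive mussel habitat loss ← the upstream algae displacement ← the heron population decline ← the migratory bass collapse ← the riparian macrophyte habitat loss.
Each of those chain origins has no stated cause.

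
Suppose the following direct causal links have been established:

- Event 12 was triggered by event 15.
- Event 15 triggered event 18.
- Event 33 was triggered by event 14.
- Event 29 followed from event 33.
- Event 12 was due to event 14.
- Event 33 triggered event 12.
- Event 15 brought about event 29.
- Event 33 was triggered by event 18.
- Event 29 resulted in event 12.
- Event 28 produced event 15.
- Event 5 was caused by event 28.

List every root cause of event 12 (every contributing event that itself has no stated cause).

event 14, event 28

Tracing upstream from event 12: event 12 ← event 15 ← event 28.
A separate upstream branch: event 12 ← event 14.
Each of those chain origins has no stated cause.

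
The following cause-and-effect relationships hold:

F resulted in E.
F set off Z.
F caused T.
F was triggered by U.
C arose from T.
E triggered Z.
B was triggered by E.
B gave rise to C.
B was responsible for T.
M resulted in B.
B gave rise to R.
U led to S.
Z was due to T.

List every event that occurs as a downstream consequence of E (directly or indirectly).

B, C, R, T, Z

Direct effects: B, Z.
2 steps out: R, T, C.
Not reachable from it: U, F, S, M.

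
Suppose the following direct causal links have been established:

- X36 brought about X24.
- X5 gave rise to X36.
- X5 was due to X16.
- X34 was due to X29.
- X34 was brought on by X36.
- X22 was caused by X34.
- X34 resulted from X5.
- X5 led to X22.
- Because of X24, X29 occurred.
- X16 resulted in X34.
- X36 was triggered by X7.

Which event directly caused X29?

X24

Upstream contributors include X16, X5, X36, X7, but only X24 feeds directly into X29.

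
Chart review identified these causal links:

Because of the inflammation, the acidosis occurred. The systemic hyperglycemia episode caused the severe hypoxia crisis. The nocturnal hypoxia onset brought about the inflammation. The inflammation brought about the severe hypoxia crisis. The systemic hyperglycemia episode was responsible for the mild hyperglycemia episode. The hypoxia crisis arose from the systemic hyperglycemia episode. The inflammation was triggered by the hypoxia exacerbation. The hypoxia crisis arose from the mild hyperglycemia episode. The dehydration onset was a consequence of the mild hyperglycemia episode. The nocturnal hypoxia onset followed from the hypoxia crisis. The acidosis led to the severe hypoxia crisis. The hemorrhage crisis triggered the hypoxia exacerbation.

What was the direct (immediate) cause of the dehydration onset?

the mild hyperglycemia episode

Upstream contributors include the systemic hyperglycemia episode, but only the mild hyperglycemia episode feeds directly into the dehydration onset.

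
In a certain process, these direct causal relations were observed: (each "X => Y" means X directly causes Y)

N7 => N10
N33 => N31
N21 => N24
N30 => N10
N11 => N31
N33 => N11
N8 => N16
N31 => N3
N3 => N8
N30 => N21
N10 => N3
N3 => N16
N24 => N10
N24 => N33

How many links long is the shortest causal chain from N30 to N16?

Shortest chain: N30 → N10 → N3 → N16.

3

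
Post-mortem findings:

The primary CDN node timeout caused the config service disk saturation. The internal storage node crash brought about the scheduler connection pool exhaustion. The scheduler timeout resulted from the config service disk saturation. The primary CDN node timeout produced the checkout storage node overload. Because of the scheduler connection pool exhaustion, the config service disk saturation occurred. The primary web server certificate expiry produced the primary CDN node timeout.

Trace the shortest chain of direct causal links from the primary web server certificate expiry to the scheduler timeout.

the primary web server certificate expiry → the primary CDN node timeout → the config service disk saturation → the scheduler timeout

the primary web server certificate expiry → the primary CDN node timeout
the primary CDN node timeout → the config service disk saturation
the config service disk saturation → the scheduler timeout
Length: 3 steps.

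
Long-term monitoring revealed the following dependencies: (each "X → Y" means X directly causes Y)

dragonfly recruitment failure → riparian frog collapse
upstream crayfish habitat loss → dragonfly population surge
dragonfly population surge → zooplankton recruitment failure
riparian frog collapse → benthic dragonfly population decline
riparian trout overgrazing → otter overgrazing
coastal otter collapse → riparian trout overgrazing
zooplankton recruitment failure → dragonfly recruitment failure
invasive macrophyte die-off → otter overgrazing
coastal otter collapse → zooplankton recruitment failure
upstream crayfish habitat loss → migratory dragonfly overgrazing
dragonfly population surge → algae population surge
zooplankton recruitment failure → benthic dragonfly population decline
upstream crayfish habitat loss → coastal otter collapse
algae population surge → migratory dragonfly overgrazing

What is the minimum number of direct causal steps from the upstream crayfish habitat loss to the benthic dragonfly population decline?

Shortest chain: the upstream crayfish habitat loss → the coastal otter collapse → the zooplankton recruitment failure → the benthic dragonfly population decline.

3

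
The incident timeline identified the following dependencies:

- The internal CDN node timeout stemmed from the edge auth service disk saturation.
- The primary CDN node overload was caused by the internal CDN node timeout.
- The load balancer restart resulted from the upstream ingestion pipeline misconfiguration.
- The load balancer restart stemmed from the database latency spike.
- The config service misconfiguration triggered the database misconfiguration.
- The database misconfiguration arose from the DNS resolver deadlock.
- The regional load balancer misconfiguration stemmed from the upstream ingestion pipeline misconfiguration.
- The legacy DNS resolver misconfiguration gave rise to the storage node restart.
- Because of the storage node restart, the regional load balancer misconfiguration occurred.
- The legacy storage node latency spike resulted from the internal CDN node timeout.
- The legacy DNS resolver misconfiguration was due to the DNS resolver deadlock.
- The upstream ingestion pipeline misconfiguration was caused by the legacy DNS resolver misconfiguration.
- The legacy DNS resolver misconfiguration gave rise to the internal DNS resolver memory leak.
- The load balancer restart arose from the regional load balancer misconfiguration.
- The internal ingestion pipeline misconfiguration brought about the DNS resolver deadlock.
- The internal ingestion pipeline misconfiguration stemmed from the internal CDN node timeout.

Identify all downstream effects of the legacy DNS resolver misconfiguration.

the internal DNS resolver memory leak, the load balancer restart, the regional load balancer misconfiguration, the storage node restart, the upstream ingestion pipeline misconfiguration

Direct effects: the internal DNS resolver memory leak, the storage node restart, the upstream ingestion pipeline misconfiguration.
2 steps out: the regional load balancer misconfiguration, the load balancer restart.
Not reachable from it: the edge auth service disk saturation, the internal CDN node timeout, the primary CDN node overload, the database latency spike, the internal ingestion pipeline misconfiguration, the DNS resolver deadlock, the legacy storage node latency spike, the config service misconfiguration, the database misconfiguration.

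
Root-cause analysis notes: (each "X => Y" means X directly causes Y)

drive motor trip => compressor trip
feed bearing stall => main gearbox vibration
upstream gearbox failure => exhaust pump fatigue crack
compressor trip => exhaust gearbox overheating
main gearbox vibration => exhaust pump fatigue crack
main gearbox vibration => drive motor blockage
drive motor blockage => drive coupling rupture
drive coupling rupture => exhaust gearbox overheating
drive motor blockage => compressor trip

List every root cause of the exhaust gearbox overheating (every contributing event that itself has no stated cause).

the drive motor trip, the feed bearing stall

Tracing upstream from the exhaust gearbox overheating: the exhaust gearbox overheating ← the compressor trip ← the drive motor blockage ← the main gearbox vibration ← the feed bearing stall.
A separate upstream branch: the exhaust gearbox overheating ← the compressor trip ← the drive motor trip.
Each of those chain origins has no stated cause.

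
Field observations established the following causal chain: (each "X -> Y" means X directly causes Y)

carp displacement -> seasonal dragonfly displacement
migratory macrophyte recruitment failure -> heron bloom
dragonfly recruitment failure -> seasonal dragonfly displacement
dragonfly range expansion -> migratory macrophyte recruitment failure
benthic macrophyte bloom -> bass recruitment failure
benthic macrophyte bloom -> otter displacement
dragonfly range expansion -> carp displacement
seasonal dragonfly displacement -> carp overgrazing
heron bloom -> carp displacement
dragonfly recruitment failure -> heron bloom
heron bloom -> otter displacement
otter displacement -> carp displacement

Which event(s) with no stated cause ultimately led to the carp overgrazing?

Tracing upstream from the carp overgrazing: the carp overgrazing ← the seasonal dragonfly displacement ← the carp displacement ← the otter displacement ← the benthic macrophyte bloom.
A separate upstream branch: the carp overgrazing ← the seasonal dragonfly displacement ← the carp displacement ← the dragonfly range expansion.
A separate upstream branch: the carp overgrazing ← the seasonal dragonfly displacement ← the dragonfly recruitment failure.
Each of those chain origins has no stated cause.

the benthic macrophyte bloom, the dragonfly range expansion, the dragonfly recruitment failure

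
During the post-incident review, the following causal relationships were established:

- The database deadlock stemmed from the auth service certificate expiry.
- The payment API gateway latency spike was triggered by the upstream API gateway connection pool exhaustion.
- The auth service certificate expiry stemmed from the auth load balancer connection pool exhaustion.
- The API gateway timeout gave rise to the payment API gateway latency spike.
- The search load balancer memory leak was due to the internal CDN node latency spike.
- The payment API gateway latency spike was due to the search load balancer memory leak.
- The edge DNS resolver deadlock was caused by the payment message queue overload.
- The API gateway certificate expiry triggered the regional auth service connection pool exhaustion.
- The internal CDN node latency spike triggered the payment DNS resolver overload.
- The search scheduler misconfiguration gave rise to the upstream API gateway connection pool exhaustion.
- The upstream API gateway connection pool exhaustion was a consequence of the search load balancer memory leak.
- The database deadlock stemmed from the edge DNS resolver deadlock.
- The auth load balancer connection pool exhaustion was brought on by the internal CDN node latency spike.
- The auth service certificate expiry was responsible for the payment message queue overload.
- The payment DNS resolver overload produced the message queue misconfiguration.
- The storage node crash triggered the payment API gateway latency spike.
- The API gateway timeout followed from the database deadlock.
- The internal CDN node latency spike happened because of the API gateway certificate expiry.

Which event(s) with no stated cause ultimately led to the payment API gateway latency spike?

Tracing upstream from the payment API gateway latency spike: the payment API gateway latency spike ← the search load balancer memory leak ← the internal CDN node latency spike ← the API gateway certificate expiry.
A separate upstream branch: the payment API gateway latency spike ← the storage node crash.
A separate upstream branch: the payment API gateway latency spike ← the upstream API gateway connection pool exhaustion ← the search scheduler misconfiguration.
Each of those chain origins has no stated cause.

the API gateway certificate expiry, the search scheduler misconfiguration, the storage node crash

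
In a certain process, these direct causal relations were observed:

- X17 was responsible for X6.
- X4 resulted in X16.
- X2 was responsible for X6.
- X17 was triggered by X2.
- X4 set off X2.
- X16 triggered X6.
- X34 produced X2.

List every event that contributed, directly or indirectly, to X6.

Immediate causes of X6: X2, X17, X16.
Further upstream: X4, X34.

X16, X17, X2, X34, X4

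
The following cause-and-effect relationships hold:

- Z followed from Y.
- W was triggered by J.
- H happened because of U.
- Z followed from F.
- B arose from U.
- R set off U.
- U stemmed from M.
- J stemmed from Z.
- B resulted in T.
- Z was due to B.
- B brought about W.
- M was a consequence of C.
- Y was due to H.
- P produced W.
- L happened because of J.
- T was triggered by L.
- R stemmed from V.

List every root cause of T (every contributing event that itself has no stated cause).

C, F, V

Tracing upstream from T: T ← B ← U ← R ← V.
A separate upstream branch: T ← B ← U ← M ← C.
A separate upstream branch: T ← L ← J ← Z ← F.
Each of those chain origins has no stated cause.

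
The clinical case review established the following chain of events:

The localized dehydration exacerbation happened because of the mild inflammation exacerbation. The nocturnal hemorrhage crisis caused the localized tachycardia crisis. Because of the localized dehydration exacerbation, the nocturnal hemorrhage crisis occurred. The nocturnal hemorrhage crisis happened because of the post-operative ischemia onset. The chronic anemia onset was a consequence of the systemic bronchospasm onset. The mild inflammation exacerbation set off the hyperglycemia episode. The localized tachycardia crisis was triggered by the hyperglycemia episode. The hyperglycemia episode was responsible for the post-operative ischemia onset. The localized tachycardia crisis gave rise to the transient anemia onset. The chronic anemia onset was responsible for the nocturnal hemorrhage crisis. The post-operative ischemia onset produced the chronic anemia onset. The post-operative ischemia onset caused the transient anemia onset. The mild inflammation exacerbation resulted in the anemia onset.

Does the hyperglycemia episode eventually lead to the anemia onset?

No

The hyperglycemia episode leads to the post-operative ischemia onset, the chronic anemia onset, the nocturnal hemorrhage crisis, the localized tachycardia crisis, the transient anemia onset; the anemia onset is not among them.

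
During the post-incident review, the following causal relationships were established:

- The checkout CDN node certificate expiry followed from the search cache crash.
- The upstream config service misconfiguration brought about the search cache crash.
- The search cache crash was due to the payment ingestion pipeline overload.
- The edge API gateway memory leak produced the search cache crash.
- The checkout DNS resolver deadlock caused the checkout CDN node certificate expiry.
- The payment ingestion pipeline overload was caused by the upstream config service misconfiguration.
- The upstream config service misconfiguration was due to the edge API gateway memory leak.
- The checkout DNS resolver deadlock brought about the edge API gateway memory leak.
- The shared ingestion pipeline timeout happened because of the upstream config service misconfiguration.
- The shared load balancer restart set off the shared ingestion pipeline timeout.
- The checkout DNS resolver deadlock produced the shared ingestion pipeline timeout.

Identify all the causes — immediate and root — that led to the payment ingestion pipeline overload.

the checkout DNS resolver deadlock, the edge API gateway memory leak, the upstream config service misconfiguration

Immediate cause of the payment ingestion pipeline overload: the upstream config service misconfiguration.
Further upstream: the checkout DNS resolver deadlock, the edge API gateway memory leak.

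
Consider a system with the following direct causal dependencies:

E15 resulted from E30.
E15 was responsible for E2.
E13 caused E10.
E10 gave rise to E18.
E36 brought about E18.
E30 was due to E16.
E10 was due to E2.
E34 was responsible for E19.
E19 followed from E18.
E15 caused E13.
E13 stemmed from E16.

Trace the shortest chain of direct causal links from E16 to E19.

E16 → E13
E13 → E10
E10 → E18
E18 → E19
Length: 4 steps.

E16 → E13 → E10 → E18 → E19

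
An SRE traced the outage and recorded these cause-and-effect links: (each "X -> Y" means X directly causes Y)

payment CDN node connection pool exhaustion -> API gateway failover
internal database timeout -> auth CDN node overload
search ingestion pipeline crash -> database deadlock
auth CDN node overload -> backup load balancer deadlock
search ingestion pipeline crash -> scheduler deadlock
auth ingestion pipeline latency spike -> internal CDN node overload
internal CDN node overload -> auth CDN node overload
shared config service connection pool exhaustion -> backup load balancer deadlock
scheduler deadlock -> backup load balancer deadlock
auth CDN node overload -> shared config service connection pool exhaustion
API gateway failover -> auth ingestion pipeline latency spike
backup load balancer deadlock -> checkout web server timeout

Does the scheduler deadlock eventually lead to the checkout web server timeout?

There is a causal chain: the scheduler deadlock → the backup load balancer deadlock → the checkout web server timeout.

Yes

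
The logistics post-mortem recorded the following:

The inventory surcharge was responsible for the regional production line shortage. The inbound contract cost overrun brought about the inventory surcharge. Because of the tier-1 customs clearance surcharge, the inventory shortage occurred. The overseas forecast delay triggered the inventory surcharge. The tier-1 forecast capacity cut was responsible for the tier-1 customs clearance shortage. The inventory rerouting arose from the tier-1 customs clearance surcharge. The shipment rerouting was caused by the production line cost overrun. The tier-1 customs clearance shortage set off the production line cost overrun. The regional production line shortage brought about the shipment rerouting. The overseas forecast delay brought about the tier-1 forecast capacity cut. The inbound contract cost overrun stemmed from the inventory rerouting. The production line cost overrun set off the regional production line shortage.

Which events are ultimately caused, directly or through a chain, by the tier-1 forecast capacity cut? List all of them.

the production line cost overrun, the regional production line shortage, the shipment rerouting, the tier-1 customs clearance shortage

Direct effects: the tier-1 customs clearance shortage.
2 steps out: the production line cost overrun.
3 steps out: the regional production line shortage, the shipment rerouting.
Not reachable from it: the overseas forecast delay, the tier-1 customs clearance surcharge, the inventory shortage, the inventory rerouting, the inbound contract cost overrun, the inventory surcharge.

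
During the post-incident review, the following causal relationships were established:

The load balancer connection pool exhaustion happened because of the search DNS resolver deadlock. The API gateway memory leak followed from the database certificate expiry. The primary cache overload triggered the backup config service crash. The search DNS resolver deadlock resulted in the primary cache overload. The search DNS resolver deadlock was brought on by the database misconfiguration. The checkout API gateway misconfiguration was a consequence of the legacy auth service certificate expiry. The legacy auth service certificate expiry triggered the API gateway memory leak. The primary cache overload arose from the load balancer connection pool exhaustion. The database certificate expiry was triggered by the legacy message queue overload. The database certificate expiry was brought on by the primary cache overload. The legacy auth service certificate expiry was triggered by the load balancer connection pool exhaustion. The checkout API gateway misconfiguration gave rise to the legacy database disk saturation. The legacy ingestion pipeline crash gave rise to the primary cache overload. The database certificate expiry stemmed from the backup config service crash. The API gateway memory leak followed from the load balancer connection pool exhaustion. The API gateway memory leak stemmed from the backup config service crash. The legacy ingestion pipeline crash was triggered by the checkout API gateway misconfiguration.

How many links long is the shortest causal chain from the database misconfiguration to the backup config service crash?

Shortest chain: the database misconfiguration → the search DNS resolver deadlock → the primary cache overload → the backup config service crash.

3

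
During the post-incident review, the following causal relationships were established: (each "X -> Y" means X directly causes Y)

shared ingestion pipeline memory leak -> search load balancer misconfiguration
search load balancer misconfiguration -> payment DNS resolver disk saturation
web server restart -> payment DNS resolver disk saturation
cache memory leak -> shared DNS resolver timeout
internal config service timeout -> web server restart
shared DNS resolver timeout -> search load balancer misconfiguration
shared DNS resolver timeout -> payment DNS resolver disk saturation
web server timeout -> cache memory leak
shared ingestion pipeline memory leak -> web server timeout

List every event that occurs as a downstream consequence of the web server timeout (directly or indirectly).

the cache memory leak, the payment DNS resolver disk saturation, the search load balancer misconfiguration, the shared DNS resolver timeout

Direct effects: the cache memory leak.
2 steps out: the shared DNS resolver timeout.
3 steps out: the search load balancer misconfiguration, the payment DNS resolver disk saturation.
Not reachable from it: the shared ingestion pipeline memory leak, the internal config service timeout, the web server restart.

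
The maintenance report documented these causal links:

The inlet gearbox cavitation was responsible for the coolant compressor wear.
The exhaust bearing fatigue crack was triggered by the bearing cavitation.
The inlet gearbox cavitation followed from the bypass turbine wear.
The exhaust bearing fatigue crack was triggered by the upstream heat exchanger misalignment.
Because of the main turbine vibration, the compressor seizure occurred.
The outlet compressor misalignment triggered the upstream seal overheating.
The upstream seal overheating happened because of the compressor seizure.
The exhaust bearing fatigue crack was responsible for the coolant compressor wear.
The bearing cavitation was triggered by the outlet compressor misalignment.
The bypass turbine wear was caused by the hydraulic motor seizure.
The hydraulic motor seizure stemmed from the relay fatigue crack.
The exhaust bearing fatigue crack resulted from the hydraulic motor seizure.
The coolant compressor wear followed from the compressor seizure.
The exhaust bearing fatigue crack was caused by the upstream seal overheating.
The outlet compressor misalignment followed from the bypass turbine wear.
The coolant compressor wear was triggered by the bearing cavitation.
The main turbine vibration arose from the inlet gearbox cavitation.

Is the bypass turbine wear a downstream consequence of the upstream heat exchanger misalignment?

The upstream heat exchanger misalignment leads to the exhaust bearing fatigue crack, the coolant compressor wear; the bypass turbine wear is not among them.

No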